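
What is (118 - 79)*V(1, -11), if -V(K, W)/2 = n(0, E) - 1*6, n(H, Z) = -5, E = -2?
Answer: 858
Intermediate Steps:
V(K, W) = 22 (V(K, W) = -2*(-5 - 1*6) = -2*(-5 - 6) = -2*(-11) = 22)
(118 - 79)*V(1, -11) = (118 - 79)*22 = 39*22 = 858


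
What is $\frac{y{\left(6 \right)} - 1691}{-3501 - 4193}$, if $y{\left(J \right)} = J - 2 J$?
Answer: $\frac{1697}{7694} \approx 0.22056$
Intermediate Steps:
$y{\left(J \right)} = - J$
$\frac{y{\left(6 \right)} - 1691}{-3501 - 4193} = \frac{\left(-1\right) 6 - 1691}{-3501 - 4193} = \frac{-6 - 1691}{-7694} = \left(-1697\right) \left(- \frac{1}{7694}\right) = \frac{1697}{7694}$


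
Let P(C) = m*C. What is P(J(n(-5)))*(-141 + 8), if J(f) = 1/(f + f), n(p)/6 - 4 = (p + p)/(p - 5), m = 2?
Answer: -133/30 ≈ -4.4333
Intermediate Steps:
n(p) = 24 + 12*p/(-5 + p) (n(p) = 24 + 6*((p + p)/(p - 5)) = 24 + 6*((2*p)/(-5 + p)) = 24 + 6*(2*p/(-5 + p)) = 24 + 12*p/(-5 + p))
J(f) = 1/(2*f)
P(C) = 2*C
P(J(n(-5)))*(-141 + 8) = (2*(1/(2*((12*(-10 + 3*(-5))/(-5 - 5))))))*(-141 + 8) = (2*(1/(2*((12*(-10 - 15)/(-10))))))*(-133) = (2*(1/(2*((12*(-1/10)*(-25))))))*(-133) = (2*((1/2)/30))*(-133) = (2*((1/2)*(1/30)))*(-133) = (2*(1/60))*(-133) = (1/30)*(-133) = -133/30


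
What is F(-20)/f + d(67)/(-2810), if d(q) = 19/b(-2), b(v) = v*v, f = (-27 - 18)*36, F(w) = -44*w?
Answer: -496099/910440 ≈ -0.54490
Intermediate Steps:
f = -1620 (f = -45*36 = -1620)
b(v) = v**2
d(q) = 19/4 (d(q) = 19/((-2)**2) = 19/4)
F(-20)/f + d(67)/(-2810) = -44*(-20)/(-1620) + (19/4)/(-2810) = 880*(-1/1620) + (19/4)*(-1/2810) = -44/81 - 19/11240 = -496099/910440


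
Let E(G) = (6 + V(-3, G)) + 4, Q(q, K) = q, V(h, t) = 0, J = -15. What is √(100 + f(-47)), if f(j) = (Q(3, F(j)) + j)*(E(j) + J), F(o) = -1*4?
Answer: 8*√5 ≈ 17.889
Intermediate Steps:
F(o) = -4
E(G) = 10 (E(G) = (6 + 0) + 4 = 6 + 4 = 10)
f(j) = -15 - 5*j (f(j) = (3 + j)*(10 - 15) = (3 + j)*(-5) = -15 - 5*j)
√(100 + f(-47)) = √(100 + (-15 - 5*(-47))) = √(100 + (-15 + 235)) = √(100 + 220) = √320 = 8*√5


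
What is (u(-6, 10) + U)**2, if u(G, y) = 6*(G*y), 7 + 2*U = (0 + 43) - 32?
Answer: 128164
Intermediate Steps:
U = 2 (U = -7/2 + ((0 + 43) - 32)/2 = -7/2 + (43 - 32)/2 = -7/2 + (1/2)*11 = -7/2 + 11/2 = 2)
u(G, y) = 6*G*y
(u(-6, 10) + U)**2 = (6*(-6)*10 + 2)**2 = (-360 + 2)**2 = (-358)**2 = 128164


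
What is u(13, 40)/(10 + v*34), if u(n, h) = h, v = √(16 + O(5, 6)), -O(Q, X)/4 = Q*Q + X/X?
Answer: 100/25457 - 680*I*√22/25457 ≈ 0.0039282 - 0.12529*I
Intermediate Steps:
O(Q, X) = -4 - 4*Q² (O(Q, X) = -4*(Q*Q + X/X) = -4*(Q² + 1) = -4*(1 + Q²) = -4 - 4*Q²)
v = 2*I*√22 (v = √(16 + (-4 - 4*5²)) = √(16 + (-4 - 4*25)) = √(16 + (-4 - 100)) = √(16 - 104) = √(-88) = 2*I*√22 ≈ 9.3808*I)
u(13, 40)/(10 + v*34) = 40/(10 + (2*I*√22)*34) = 40/(10 + 68*I*√22)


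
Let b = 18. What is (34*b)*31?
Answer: 18972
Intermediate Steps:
(34*b)*31 = (34*18)*31 = 612*31 = 18972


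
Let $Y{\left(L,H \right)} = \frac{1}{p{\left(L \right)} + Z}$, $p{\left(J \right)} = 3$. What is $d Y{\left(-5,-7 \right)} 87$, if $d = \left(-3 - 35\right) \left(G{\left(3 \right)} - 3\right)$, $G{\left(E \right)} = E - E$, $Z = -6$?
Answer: $-3306$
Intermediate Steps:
$G{\left(E \right)} = 0$
$Y{\left(L,H \right)} = - \frac{1}{3}$ ($Y{\left(L,H \right)} = \frac{1}{3 - 6} = \frac{1}{-3} = - \frac{1}{3}$)
$d = 114$ ($d = \left(-3 - 35\right) \left(0 - 3\right) = \left(-38\right) \left(-3\right) = 114$)
$d Y{\left(-5,-7 \right)} 87 = 114 \left(- \frac{1}{3}\right) 87 = \left(-38\right) 87 = -3306$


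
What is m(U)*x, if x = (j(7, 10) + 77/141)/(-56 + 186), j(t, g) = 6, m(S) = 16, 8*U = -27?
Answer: 568/705 ≈ 0.80567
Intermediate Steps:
U = -27/8 (U = (1/8)*(-27) = -27/8 ≈ -3.3750)
x = 71/1410 (x = (6 + 77/141)/(-56 + 186) = (6 + 77*(1/141))/130 = (6 + 77/141)*(1/130) = (923/141)*(1/130) = 71/1410 ≈ 0.050355)
m(U)*x = 16*(71/1410) = 568/705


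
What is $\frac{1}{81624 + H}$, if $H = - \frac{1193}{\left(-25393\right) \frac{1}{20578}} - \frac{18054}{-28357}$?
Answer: $\frac{720069301}{59471546772824} \approx 1.2108 \cdot 10^{-5}$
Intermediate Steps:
$H = \frac{696610148000}{720069301}$ ($H = - \frac{1193}{\left(-25393\right) \frac{1}{20578}} - - \frac{18054}{28357} = - \frac{1193}{- \frac{25393}{20578}} + \frac{18054}{28357} = \left(-1193\right) \left(- \frac{20578}{25393}\right) + \frac{18054}{28357} = \frac{24549554}{25393} + \frac{18054}{28357} = \frac{696610148000}{720069301} \approx 967.42$)
$\frac{1}{81624 + H} = \frac{1}{81624 + \frac{696610148000}{720069301}} = \frac{1}{\frac{59471546772824}{720069301}} = \frac{720069301}{59471546772824}$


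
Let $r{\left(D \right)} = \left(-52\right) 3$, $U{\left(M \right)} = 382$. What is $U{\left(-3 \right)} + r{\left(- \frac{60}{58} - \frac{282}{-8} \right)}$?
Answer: $226$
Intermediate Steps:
$r{\left(D \right)} = -156$
$U{\left(-3 \right)} + r{\left(- \frac{60}{58} - \frac{282}{-8} \right)} = 382 - 156 = 226$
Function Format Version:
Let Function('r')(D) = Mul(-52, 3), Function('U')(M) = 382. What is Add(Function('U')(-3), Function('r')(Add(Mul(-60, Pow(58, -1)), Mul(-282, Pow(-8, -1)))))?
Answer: 226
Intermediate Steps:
Function('r')(D) = -156
Add(Function('U')(-3), Function('r')(Add(Mul(-60, Pow(58, -1)), Mul(-282, Pow(-8, -1))))) = Add(382, -156) = 226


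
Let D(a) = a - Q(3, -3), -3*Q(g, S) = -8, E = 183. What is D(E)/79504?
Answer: 541/238512 ≈ 0.0022682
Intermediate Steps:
Q(g, S) = 8/3 (Q(g, S) = -⅓*(-8) = 8/3)
D(a) = -8/3 + a (D(a) = a - 1*8/3 = a - 8/3 = -8/3 + a)
D(E)/79504 = (-8/3 + 183)/79504 = (541/3)*(1/79504) = 541/238512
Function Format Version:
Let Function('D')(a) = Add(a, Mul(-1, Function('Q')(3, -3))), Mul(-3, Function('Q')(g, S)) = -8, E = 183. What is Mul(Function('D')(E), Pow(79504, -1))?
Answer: Rational(541, 238512) ≈ 0.0022682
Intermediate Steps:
Function('Q')(g, S) = Rational(8, 3) (Function('Q')(g, S) = Mul(Rational(-1, 3), -8) = Rational(8, 3))
Function('D')(a) = Add(Rational(-8, 3), a) (Function('D')(a) = Add(a, Mul(-1, Rational(8, 3))) = Add(a, Rational(-8, 3)) = Add(Rational(-8, 3), a))
Mul(Function('D')(E), Pow(79504, -1)) = Mul(Add(Rational(-8, 3), 183), Pow(79504, -1)) = Mul(Rational(541, 3), Rational(1, 79504)) = Rational(541, 238512)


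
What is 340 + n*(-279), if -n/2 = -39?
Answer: -21422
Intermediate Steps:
n = 78 (n = -2*(-39) = 78)
340 + n*(-279) = 340 + 78*(-279) = 340 - 21762 = -21422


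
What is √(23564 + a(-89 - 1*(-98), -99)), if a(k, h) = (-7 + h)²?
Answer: 20*√87 ≈ 186.55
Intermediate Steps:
√(23564 + a(-89 - 1*(-98), -99)) = √(23564 + (-7 - 99)²) = √(23564 + (-106)²) = √(23564 + 11236) = √34800 = 20*√87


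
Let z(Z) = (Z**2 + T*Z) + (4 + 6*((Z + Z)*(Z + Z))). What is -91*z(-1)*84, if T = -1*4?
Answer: -252252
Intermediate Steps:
T = -4
z(Z) = 4 - 4*Z + 25*Z**2 (z(Z) = (Z**2 - 4*Z) + (4 + 6*((Z + Z)*(Z + Z))) = (Z**2 - 4*Z) + (4 + 6*((2*Z)*(2*Z))) = (Z**2 - 4*Z) + (4 + 6*(4*Z**2)) = (Z**2 - 4*Z) + (4 + 24*Z**2) = 4 - 4*Z + 25*Z**2)
-91*z(-1)*84 = -91*(4 - 4*(-1) + 25*(-1)**2)*84 = -91*(4 + 4 + 25*1)*84 = -91*(4 + 4 + 25)*84 = -91*33*84 = -3003*84 = -252252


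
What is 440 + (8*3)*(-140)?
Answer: -2920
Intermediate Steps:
440 + (8*3)*(-140) = 440 + 24*(-140) = 440 - 3360 = -2920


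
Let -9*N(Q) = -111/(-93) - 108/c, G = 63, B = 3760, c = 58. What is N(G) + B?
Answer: 30422761/8091 ≈ 3760.1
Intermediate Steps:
N(Q) = 601/8091 (N(Q) = -(-111/(-93) - 108/58)/9 = -(-111*(-1/93) - 108*1/58)/9 = -(37/31 - 54/29)/9 = -1/9*(-601/899) = 601/8091)
N(G) + B = 601/8091 + 3760 = 30422761/8091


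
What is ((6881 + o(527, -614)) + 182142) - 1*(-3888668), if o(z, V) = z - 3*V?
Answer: 4080060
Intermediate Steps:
((6881 + o(527, -614)) + 182142) - 1*(-3888668) = ((6881 + (527 - 3*(-614))) + 182142) - 1*(-3888668) = ((6881 + (527 + 1842)) + 182142) + 3888668 = ((6881 + 2369) + 182142) + 3888668 = (9250 + 182142) + 3888668 = 191392 + 3888668 = 4080060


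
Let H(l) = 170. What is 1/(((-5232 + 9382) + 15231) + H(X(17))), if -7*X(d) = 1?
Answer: 1/19551 ≈ 5.1148e-5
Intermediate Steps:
X(d) = -⅐ (X(d) = -⅐*1 = -⅐)
1/(((-5232 + 9382) + 15231) + H(X(17))) = 1/(((-5232 + 9382) + 15231) + 170) = 1/((4150 + 15231) + 170) = 1/(19381 + 170) = 1/19551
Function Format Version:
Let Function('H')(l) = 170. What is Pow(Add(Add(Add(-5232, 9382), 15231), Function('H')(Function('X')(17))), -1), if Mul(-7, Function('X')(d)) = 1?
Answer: Rational(1, 19551) ≈ 5.1148e-5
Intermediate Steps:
Function('X')(d) = Rational(-1, 7) (Function('X')(d) = Mul(Rational(-1, 7), 1) = Rational(-1, 7))
Pow(Add(Add(Add(-5232, 9382), 15231), Function('H')(Function('X')(17))), -1) = Pow(Add(Add(Add(-5232, 9382), 15231), 170), -1) = Pow(Add(Add(4150, 15231), 170), -1) = Pow(Add(19381, 170), -1) = Pow(19551, -1) = Rational(1, 19551)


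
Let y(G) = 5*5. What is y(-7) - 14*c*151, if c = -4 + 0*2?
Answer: 8481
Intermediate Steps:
y(G) = 25
c = -4 (c = -4 + 0 = -4)
y(-7) - 14*c*151 = 25 - 14*(-4)*151 = 25 + 56*151 = 25 + 8456 = 8481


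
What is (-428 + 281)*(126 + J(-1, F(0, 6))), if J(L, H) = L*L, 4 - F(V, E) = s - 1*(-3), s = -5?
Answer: -18669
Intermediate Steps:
F(V, E) = 6 (F(V, E) = 4 - (-5 - 1*(-3)) = 4 - (-5 + 3) = 4 - 1*(-2) = 4 + 2 = 6)
J(L, H) = L²
(-428 + 281)*(126 + J(-1, F(0, 6))) = (-428 + 281)*(126 + (-1)²) = -147*(126 + 1) = -147*127 = -18669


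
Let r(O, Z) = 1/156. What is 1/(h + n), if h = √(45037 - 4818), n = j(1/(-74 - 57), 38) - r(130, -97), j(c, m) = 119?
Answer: -2895828/634184615 + 24336*√40219/634184615 ≈ 0.0031295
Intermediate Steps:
r(O, Z) = 1/156
n = 18563/156 (n = 119 - 1*1/156 = 119 - 1/156 = 18563/156 ≈ 118.99)
h = √40219 ≈ 200.55
1/(h + n) = 1/(√40219 + 18563/156) = 1/(18563/156 + √40219)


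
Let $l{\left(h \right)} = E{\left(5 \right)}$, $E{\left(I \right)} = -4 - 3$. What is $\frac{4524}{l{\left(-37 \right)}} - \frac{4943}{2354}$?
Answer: $- \frac{10684097}{16478} \approx -648.39$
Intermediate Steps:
$E{\left(I \right)} = -7$ ($E{\left(I \right)} = -4 - 3 = -7$)
$l{\left(h \right)} = -7$
$\frac{4524}{l{\left(-37 \right)}} - \frac{4943}{2354} = \frac{4524}{-7} - \frac{4943}{2354} = 4524 \left(- \frac{1}{7}\right) - \frac{4943}{2354} = - \frac{4524}{7} - \frac{4943}{2354} = - \frac{10684097}{16478}$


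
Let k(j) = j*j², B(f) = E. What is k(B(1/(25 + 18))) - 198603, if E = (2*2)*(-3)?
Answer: -200331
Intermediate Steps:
E = -12 (E = 4*(-3) = -12)
B(f) = -12
k(j) = j³
k(B(1/(25 + 18))) - 198603 = (-12)³ - 198603 = -1728 - 198603 = -200331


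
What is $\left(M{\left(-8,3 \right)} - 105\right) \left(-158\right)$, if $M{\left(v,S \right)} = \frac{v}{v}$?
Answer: $16432$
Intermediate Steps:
$M{\left(v,S \right)} = 1$
$\left(M{\left(-8,3 \right)} - 105\right) \left(-158\right) = \left(1 - 105\right) \left(-158\right) = \left(-104\right) \left(-158\right) = 16432$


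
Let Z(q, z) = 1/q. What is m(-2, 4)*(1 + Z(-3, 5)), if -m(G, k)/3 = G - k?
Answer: 12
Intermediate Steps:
m(G, k) = -3*G + 3*k (m(G, k) = -3*(G - k) = -3*G + 3*k)
m(-2, 4)*(1 + Z(-3, 5)) = (-3*(-2) + 3*4)*(1 + 1/(-3)) = (6 + 12)*(1 - ⅓) = 18*(⅔) = 12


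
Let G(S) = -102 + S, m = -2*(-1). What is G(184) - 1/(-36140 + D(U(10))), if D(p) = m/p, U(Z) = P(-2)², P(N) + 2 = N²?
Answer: 5926880/72279 ≈ 82.000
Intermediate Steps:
m = 2
P(N) = -2 + N²
U(Z) = 4 (U(Z) = (-2 + (-2)²)² = (-2 + 4)² = 2² = 4)
D(p) = 2/p
G(184) - 1/(-36140 + D(U(10))) = (-102 + 184) - 1/(-36140 + 2/4) = 82 - 1/(-36140 + 2*(¼)) = 82 - 1/(-36140 + ½) = 82 - 1/(-72279/2) = 82 - 1*(-2/72279) = 82 + 2/72279 = 5926880/72279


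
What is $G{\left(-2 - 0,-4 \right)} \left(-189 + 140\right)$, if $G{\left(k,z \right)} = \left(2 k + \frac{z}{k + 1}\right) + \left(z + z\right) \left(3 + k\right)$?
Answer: $392$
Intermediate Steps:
$G{\left(k,z \right)} = 2 k + \frac{z}{1 + k} + 2 z \left(3 + k\right)$ ($G{\left(k,z \right)} = \left(2 k + \frac{z}{1 + k}\right) + 2 z \left(3 + k\right) = 2 k + \frac{z}{1 + k} + 2 z \left(3 + k\right)$)
$G{\left(-2 - 0,-4 \right)} \left(-189 + 140\right) = \frac{2 \left(-2 - 0\right) + 2 \left(-2 - 0\right)^{2} + 7 \left(-4\right) + 2 \left(-4\right) \left(-2 - 0\right)^{2} + 8 \left(-2 - 0\right) \left(-4\right)}{1 - 2} \left(-189 + 140\right) = \frac{2 \left(-2 + 0\right) + 2 \left(-2 + 0\right)^{2} - 28 + 2 \left(-4\right) \left(-2 + 0\right)^{2} + 8 \left(-2 + 0\right) \left(-4\right)}{1 + \left(-2 + 0\right)} \left(-49\right) = \frac{2 \left(-2\right) + 2 \left(-2\right)^{2} - 28 + 2 \left(-4\right) \left(-2\right)^{2} + 8 \left(-2\right) \left(-4\right)}{1 - 2} \left(-49\right) = \frac{-4 + 2 \cdot 4 - 28 + 2 \left(-4\right) 4 + 64}{-1} \left(-49\right) = - (-4 + 8 - 28 - 32 + 64) \left(-49\right) = \left(-1\right) 8 \left(-49\right) = \left(-8\right) \left(-49\right) = 392$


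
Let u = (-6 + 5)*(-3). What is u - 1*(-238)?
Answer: 241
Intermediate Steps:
u = 3 (u = -1*(-3) = 3)
u - 1*(-238) = 3 - 1*(-238) = 3 + 238 = 241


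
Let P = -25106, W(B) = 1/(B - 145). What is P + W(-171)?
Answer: -7933497/316 ≈ -25106.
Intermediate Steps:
W(B) = 1/(-145 + B)
P + W(-171) = -25106 + 1/(-145 - 171) = -25106 + 1/(-316) = -25106 - 1/316 = -7933497/316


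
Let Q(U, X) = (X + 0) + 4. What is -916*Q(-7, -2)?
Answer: -1832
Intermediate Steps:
Q(U, X) = 4 + X (Q(U, X) = X + 4 = 4 + X)
-916*Q(-7, -2) = -916*(4 - 2) = -916*2 = -1832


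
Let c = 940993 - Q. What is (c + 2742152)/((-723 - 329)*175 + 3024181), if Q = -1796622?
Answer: 5479767/2840081 ≈ 1.9294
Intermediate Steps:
c = 2737615 (c = 940993 - 1*(-1796622) = 940993 + 1796622 = 2737615)
(c + 2742152)/((-723 - 329)*175 + 3024181) = (2737615 + 2742152)/((-723 - 329)*175 + 3024181) = 5479767/(-1052*175 + 3024181) = 5479767/(-184100 + 3024181) = 5479767/2840081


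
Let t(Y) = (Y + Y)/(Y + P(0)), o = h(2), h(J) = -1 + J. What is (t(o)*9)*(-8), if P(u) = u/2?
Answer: -144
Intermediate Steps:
P(u) = u/2 (P(u) = u*(½) = u/2)
o = 1 (o = -1 + 2 = 1)
t(Y) = 2 (t(Y) = (Y + Y)/(Y + (½)*0) = (2*Y)/(Y + 0) = (2*Y)/Y = 2)
(t(o)*9)*(-8) = (2*9)*(-8) = 18*(-8) = -144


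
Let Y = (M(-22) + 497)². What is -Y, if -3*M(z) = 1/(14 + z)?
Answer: -142301041/576 ≈ -2.4705e+5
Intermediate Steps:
M(z) = -1/(3*(14 + z))
Y = 142301041/576 (Y = (-1/(42 + 3*(-22)) + 497)² = (-1/(42 - 66) + 497)² = (-1/(-24) + 497)² = (-1*(-1/24) + 497)² = (1/24 + 497)² = (11929/24)² = 142301041/576 ≈ 2.4705e+5)
-Y = -1*142301041/576 = -142301041/576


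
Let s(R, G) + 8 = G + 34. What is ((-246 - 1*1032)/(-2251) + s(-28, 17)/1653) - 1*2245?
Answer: -8351217908/3720903 ≈ -2244.4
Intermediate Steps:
s(R, G) = 26 + G (s(R, G) = -8 + (G + 34) = -8 + (34 + G) = 26 + G)
((-246 - 1*1032)/(-2251) + s(-28, 17)/1653) - 1*2245 = ((-246 - 1*1032)/(-2251) + (26 + 17)/1653) - 1*2245 = ((-246 - 1032)*(-1/2251) + 43*(1/1653)) - 2245 = (-1278*(-1/2251) + 43/1653) - 2245 = (1278/2251 + 43/1653) - 2245 = 2209327/3720903 - 2245 = -8351217908/3720903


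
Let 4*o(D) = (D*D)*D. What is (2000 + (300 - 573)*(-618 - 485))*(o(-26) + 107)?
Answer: -1299471153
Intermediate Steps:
o(D) = D**3/4 (o(D) = ((D*D)*D)/4 = (D**2*D)/4 = D**3/4)
(2000 + (300 - 573)*(-618 - 485))*(o(-26) + 107) = (2000 + (300 - 573)*(-618 - 485))*((1/4)*(-26)**3 + 107) = (2000 - 273*(-1103))*((1/4)*(-17576) + 107) = (2000 + 301119)*(-4394 + 107) = 303119*(-4287) = -1299471153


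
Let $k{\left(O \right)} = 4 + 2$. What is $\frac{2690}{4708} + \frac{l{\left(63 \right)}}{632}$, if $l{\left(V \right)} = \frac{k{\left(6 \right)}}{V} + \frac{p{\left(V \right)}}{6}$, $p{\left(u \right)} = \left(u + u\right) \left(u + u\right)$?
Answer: $\frac{18582239}{3905286} \approx 4.7582$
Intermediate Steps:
$k{\left(O \right)} = 6$
$p{\left(u \right)} = 4 u^{2}$ ($p{\left(u \right)} = 2 u 2 u = 4 u^{2}$)
$l{\left(V \right)} = \frac{6}{V} + \frac{2 V^{2}}{3}$ ($l{\left(V \right)} = \frac{6}{V} + \frac{4 V^{2}}{6} = \frac{6}{V} + 4 V^{2} \cdot \frac{1}{6} = \frac{6}{V} + \frac{2 V^{2}}{3}$)
$\frac{2690}{4708} + \frac{l{\left(63 \right)}}{632} = \frac{2690}{4708} + \frac{\frac{2}{3} \cdot \frac{1}{63} \left(9 + 63^{3}\right)}{632} = 2690 \cdot \frac{1}{4708} + \frac{2}{3} \cdot \frac{1}{63} \left(9 + 250047\right) \frac{1}{632} = \frac{1345}{2354} + \frac{2}{3} \cdot \frac{1}{63} \cdot 250056 \cdot \frac{1}{632} = \frac{1345}{2354} + \frac{55568}{21} \cdot \frac{1}{632} = \frac{1345}{2354} + \frac{6946}{1659} = \frac{18582239}{3905286}$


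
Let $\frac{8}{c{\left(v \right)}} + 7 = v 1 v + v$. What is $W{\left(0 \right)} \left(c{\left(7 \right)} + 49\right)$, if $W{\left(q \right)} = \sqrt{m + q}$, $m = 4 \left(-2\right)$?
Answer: $\frac{4818 i \sqrt{2}}{49} \approx 139.05 i$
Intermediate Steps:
$m = -8$
$W{\left(q \right)} = \sqrt{-8 + q}$
$c{\left(v \right)} = \frac{8}{-7 + v + v^{2}}$ ($c{\left(v \right)} = \frac{8}{-7 + \left(v 1 v + v\right)} = \frac{8}{-7 + \left(v v + v\right)} = \frac{8}{-7 + \left(v^{2} + v\right)} = \frac{8}{-7 + \left(v + v^{2}\right)} = \frac{8}{-7 + v + v^{2}}$)
$W{\left(0 \right)} \left(c{\left(7 \right)} + 49\right) = \sqrt{-8 + 0} \left(\frac{8}{-7 + 7 + 7^{2}} + 49\right) = \sqrt{-8} \left(\frac{8}{-7 + 7 + 49} + 49\right) = 2 i \sqrt{2} \left(\frac{8}{49} + 49\right) = 2 i \sqrt{2} \cdot \frac{2409}{49} = \frac{4818 i \sqrt{2}}{49}$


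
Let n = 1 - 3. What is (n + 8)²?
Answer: 36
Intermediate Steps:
n = -2
(n + 8)² = (-2 + 8)² = 6² = 36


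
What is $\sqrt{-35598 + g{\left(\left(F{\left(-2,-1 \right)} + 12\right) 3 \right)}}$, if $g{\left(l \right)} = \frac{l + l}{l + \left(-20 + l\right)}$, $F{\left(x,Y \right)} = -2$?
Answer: $\frac{i \sqrt{142386}}{2} \approx 188.67 i$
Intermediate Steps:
$g{\left(l \right)} = \frac{2 l}{-20 + 2 l}$
$\sqrt{-35598 + g{\left(\left(F{\left(-2,-1 \right)} + 12\right) 3 \right)}} = \sqrt{-35598 + \frac{\left(-2 + 12\right) 3}{-10 + \left(-2 + 12\right) 3}} = \sqrt{-35598 + \frac{10 \cdot 3}{-10 + 10 \cdot 3}} = \sqrt{-35598 + \frac{30}{-10 + 30}} = \sqrt{-35598 + \frac{30}{20}} = \sqrt{-35598 + 30 \cdot \frac{1}{20}} = \sqrt{-35598 + \frac{3}{2}} = \sqrt{- \frac{71193}{2}} = \frac{i \sqrt{142386}}{2}$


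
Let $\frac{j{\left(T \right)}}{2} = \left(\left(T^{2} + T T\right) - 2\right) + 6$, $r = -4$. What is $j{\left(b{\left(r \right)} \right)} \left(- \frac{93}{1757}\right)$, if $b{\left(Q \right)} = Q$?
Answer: $- \frac{6696}{1757} \approx -3.811$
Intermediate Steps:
$j{\left(T \right)} = 8 + 4 T^{2}$ ($j{\left(T \right)} = 2 \left(\left(\left(T^{2} + T T\right) - 2\right) + 6\right) = 2 \left(\left(\left(T^{2} + T^{2}\right) - 2\right) + 6\right) = 2 \left(\left(2 T^{2} - 2\right) + 6\right) = 2 \left(\left(-2 + 2 T^{2}\right) + 6\right) = 2 \left(4 + 2 T^{2}\right) = 8 + 4 T^{2}$)
$j{\left(b{\left(r \right)} \right)} \left(- \frac{93}{1757}\right) = \left(8 + 4 \left(-4\right)^{2}\right) \left(- \frac{93}{1757}\right) = \left(8 + 4 \cdot 16\right) \left(\left(-93\right) \frac{1}{1757}\right) = \left(8 + 64\right) \left(- \frac{93}{1757}\right) = 72 \left(- \frac{93}{1757}\right) = - \frac{6696}{1757}$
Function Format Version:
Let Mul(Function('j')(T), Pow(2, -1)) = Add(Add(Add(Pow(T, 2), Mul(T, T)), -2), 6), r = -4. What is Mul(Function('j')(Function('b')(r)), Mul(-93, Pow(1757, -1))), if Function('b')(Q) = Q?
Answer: Rational(-6696, 1757) ≈ -3.8110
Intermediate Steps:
Function('j')(T) = Add(8, Mul(4, Pow(T, 2))) (Function('j')(T) = Mul(2, Add(Add(Add(Pow(T, 2), Mul(T, T)), -2), 6)) = Mul(2, Add(Add(Add(Pow(T, 2), Pow(T, 2)), -2), 6)) = Mul(2, Add(Add(Mul(2, Pow(T, 2)), -2), 6)) = Mul(2, Add(Add(-2, Mul(2, Pow(T, 2))), 6)) = Mul(2, Add(4, Mul(2, Pow(T, 2)))) = Add(8, Mul(4, Pow(T, 2))))
Mul(Function('j')(Function('b')(r)), Mul(-93, Pow(1757, -1))) = Mul(Add(8, Mul(4, Pow(-4, 2))), Mul(-93, Pow(1757, -1))) = Mul(Add(8, Mul(4, 16)), Mul(-93, Rational(1, 1757))) = Mul(Add(8, 64), Rational(-93, 1757)) = Mul(72, Rational(-93, 1757)) = Rational(-6696, 1757)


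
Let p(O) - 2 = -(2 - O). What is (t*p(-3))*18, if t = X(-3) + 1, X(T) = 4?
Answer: -270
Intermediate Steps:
t = 5 (t = 4 + 1 = 5)
p(O) = O (p(O) = 2 - (2 - O) = 2 + (-2 + O) = O)
(t*p(-3))*18 = (5*(-3))*18 = -15*18 = -270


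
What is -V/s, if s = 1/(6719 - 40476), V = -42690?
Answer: -1441086330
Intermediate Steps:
s = -1/33757 (s = 1/(-33757) = -1/33757 ≈ -2.9623e-5)
-V/s = -(-42690)/(-1/33757) = -(-42690)*(-33757) = -1*1441086330 = -1441086330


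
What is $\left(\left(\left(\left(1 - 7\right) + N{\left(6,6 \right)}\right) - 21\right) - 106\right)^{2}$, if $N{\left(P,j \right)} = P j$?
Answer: $9409$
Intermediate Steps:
$\left(\left(\left(\left(1 - 7\right) + N{\left(6,6 \right)}\right) - 21\right) - 106\right)^{2} = \left(\left(\left(\left(1 - 7\right) + 6 \cdot 6\right) - 21\right) - 106\right)^{2} = \left(\left(\left(-6 + 36\right) - 21\right) - 106\right)^{2} = \left(\left(30 - 21\right) - 106\right)^{2} = \left(9 - 106\right)^{2} = \left(-97\right)^{2} = 9409$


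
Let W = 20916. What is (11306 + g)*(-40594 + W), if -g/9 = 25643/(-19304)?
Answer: -2149642538429/9652 ≈ -2.2271e+8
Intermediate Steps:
g = 230787/19304 (g = -230787/(-19304) = -230787*(-1)/19304 = -9*(-25643/19304) = 230787/19304 ≈ 11.955)
(11306 + g)*(-40594 + W) = (11306 + 230787/19304)*(-40594 + 20916) = (218481811/19304)*(-19678) = -2149642538429/9652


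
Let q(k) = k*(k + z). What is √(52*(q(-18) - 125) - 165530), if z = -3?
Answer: I*√152374 ≈ 390.35*I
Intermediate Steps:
q(k) = k*(-3 + k) (q(k) = k*(k - 3) = k*(-3 + k))
√(52*(q(-18) - 125) - 165530) = √(52*(-18*(-3 - 18) - 125) - 165530) = √(52*(-18*(-21) - 125) - 165530) = √(52*(378 - 125) - 165530) = √(52*253 - 165530) = √(13156 - 165530) = √(-152374) = I*√152374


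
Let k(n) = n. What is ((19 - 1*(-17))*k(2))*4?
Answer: 288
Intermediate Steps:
((19 - 1*(-17))*k(2))*4 = ((19 - 1*(-17))*2)*4 = ((19 + 17)*2)*4 = (36*2)*4 = 72*4 = 288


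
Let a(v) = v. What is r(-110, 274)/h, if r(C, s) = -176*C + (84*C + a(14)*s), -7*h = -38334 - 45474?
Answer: 8141/6984 ≈ 1.1657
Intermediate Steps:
h = 83808/7 (h = -(-38334 - 45474)/7 = -⅐*(-83808) = 83808/7 ≈ 11973.)
r(C, s) = -92*C + 14*s (r(C, s) = -176*C + (84*C + 14*s) = -176*C + (14*s + 84*C) = -92*C + 14*s)
r(-110, 274)/h = (-92*(-110) + 14*274)/(83808/7) = (10120 + 3836)*(7/83808) = 13956*(7/83808) = 8141/6984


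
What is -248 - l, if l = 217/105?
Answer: -3751/15 ≈ -250.07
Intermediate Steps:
l = 31/15 (l = 217*(1/105) = 31/15 ≈ 2.0667)
-248 - l = -248 - 1*31/15 = -248 - 31/15 = -3751/15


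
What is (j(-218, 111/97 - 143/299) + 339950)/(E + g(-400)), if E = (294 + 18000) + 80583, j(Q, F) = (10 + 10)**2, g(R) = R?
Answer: 340350/98477 ≈ 3.4561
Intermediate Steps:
j(Q, F) = 400 (j(Q, F) = 20**2 = 400)
E = 98877 (E = 18294 + 80583 = 98877)
(j(-218, 111/97 - 143/299) + 339950)/(E + g(-400)) = (400 + 339950)/(98877 - 400) = 340350/98477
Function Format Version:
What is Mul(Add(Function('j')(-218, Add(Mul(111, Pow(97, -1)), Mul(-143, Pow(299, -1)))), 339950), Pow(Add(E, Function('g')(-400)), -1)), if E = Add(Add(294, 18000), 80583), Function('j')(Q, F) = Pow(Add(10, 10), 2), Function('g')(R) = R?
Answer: Rational(340350, 98477) ≈ 3.4561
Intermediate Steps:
Function('j')(Q, F) = 400 (Function('j')(Q, F) = Pow(20, 2) = 400)
E = 98877 (E = Add(18294, 80583) = 98877)
Mul(Add(Function('j')(-218, Add(Mul(111, Pow(97, -1)), Mul(-143, Pow(299, -1)))), 339950), Pow(Add(E, Function('g')(-400)), -1)) = Mul(Add(400, 339950), Pow(Add(98877, -400), -1)) = Mul(340350, Pow(98477, -1)) = Mul(340350, Rational(1, 98477)) = Rational(340350, 98477)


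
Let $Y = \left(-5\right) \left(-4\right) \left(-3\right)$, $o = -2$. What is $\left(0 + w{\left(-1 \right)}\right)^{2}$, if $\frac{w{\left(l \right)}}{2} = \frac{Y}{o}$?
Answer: $3600$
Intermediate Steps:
$Y = -60$ ($Y = 20 \left(-3\right) = -60$)
$w{\left(l \right)} = 60$ ($w{\left(l \right)} = 2 \left(- \frac{60}{-2}\right) = 2 \left(\left(-60\right) \left(- \frac{1}{2}\right)\right) = 2 \cdot 30 = 60$)
$\left(0 + w{\left(-1 \right)}\right)^{2} = \left(0 + 60\right)^{2} = 60^{2} = 3600$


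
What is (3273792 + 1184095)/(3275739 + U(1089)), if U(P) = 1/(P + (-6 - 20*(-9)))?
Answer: 5630311281/4137258358 ≈ 1.3609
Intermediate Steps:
U(P) = 1/(174 + P) (U(P) = 1/(P + (-6 + 180)) = 1/(P + 174) = 1/(174 + P))
(3273792 + 1184095)/(3275739 + U(1089)) = (3273792 + 1184095)/(3275739 + 1/(174 + 1089)) = 4457887/(3275739 + 1/1263) = 4457887/(4137258358/1263) = 4457887*(1263/4137258358) = 5630311281/4137258358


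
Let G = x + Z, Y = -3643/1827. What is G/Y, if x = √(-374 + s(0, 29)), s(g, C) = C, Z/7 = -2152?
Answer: 27521928/3643 - 1827*I*√345/3643 ≈ 7554.7 - 9.3151*I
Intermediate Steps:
Z = -15064 (Z = 7*(-2152) = -15064)
x = I*√345 (x = √(-374 + 29) = √(-345) = I*√345 ≈ 18.574*I)
Y = -3643/1827 (Y = -3643*1/1827 = -3643/1827 ≈ -1.9940)
G = -15064 + I*√345 (G = I*√345 - 15064 = -15064 + I*√345 ≈ -15064.0 + 18.574*I)
G/Y = (-15064 + I*√345)/(-3643/1827) = (-15064 + I*√345)*(-1827/3643) = 27521928/3643 - 1827*I*√345/3643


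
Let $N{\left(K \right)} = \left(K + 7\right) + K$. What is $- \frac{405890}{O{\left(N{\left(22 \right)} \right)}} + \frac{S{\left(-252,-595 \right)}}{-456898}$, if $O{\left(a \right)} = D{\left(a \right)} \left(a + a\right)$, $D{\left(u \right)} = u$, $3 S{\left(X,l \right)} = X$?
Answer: $- \frac{46362473063}{594195849} \approx -78.026$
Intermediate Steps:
$S{\left(X,l \right)} = \frac{X}{3}$
$N{\left(K \right)} = 7 + 2 K$ ($N{\left(K \right)} = \left(7 + K\right) + K = 7 + 2 K$)
$O{\left(a \right)} = 2 a^{2}$ ($O{\left(a \right)} = a \left(a + a\right) = a 2 a = 2 a^{2}$)
$- \frac{405890}{O{\left(N{\left(22 \right)} \right)}} + \frac{S{\left(-252,-595 \right)}}{-456898} = - \frac{405890}{2 \left(7 + 2 \cdot 22\right)^{2}} + \frac{\frac{1}{3} \left(-252\right)}{-456898} = - \frac{405890}{2 \left(7 + 44\right)^{2}} - - \frac{42}{228449} = - \frac{405890}{2 \cdot 51^{2}} + \frac{42}{228449} = - \frac{405890}{2 \cdot 2601} + \frac{42}{228449} = - \frac{405890}{5202} + \frac{42}{228449} = \left(-405890\right) \frac{1}{5202} + \frac{42}{228449} = - \frac{202945}{2601} + \frac{42}{228449} = - \frac{46362473063}{594195849}$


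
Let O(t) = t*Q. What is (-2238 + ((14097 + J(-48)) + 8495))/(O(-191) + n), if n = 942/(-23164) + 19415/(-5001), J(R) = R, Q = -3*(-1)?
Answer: -1176155644092/33416286487 ≈ -35.197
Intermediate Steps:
Q = 3
O(t) = 3*t (O(t) = t*3 = 3*t)
n = -227220001/57921582 (n = 942*(-1/23164) + 19415*(-1/5001) = -471/11582 - 19415/5001 = -227220001/57921582 ≈ -3.9229)
(-2238 + ((14097 + J(-48)) + 8495))/(O(-191) + n) = (-2238 + ((14097 - 48) + 8495))/(3*(-191) - 227220001/57921582) = (-2238 + (14049 + 8495))/(-573 - 227220001/57921582) = (-2238 + 22544)/(-33416286487/57921582) = 20306*(-57921582/33416286487) = -1176155644092/33416286487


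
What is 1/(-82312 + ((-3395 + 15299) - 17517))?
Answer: -1/87925 ≈ -1.1373e-5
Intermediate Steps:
1/(-82312 + ((-3395 + 15299) - 17517)) = 1/(-82312 + (11904 - 17517)) = 1/(-82312 - 5613) = 1/(-87925) = -1/87925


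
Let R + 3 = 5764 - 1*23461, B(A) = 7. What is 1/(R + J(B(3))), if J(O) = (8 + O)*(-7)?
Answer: -1/17805 ≈ -5.6164e-5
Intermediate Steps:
J(O) = -56 - 7*O
R = -17700 (R = -3 + (5764 - 1*23461) = -3 + (5764 - 23461) = -3 - 17697 = -17700)
1/(R + J(B(3))) = 1/(-17700 + (-56 - 7*7)) = 1/(-17700 + (-56 - 49)) = 1/(-17700 - 105) = 1/(-17805) = -1/17805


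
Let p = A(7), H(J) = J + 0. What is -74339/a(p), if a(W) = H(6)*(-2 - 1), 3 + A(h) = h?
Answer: 74339/18 ≈ 4129.9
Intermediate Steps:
A(h) = -3 + h
H(J) = J
p = 4 (p = -3 + 7 = 4)
a(W) = -18 (a(W) = 6*(-2 - 1) = 6*(-3) = -18)
-74339/a(p) = -74339/(-18) = -74339*(-1/18) = 74339/18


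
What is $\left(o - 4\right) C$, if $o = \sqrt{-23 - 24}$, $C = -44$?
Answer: $176 - 44 i \sqrt{47} \approx 176.0 - 301.65 i$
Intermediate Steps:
$o = i \sqrt{47}$ ($o = \sqrt{-47} = i \sqrt{47} \approx 6.8557 i$)
$\left(o - 4\right) C = \left(i \sqrt{47} - 4\right) \left(-44\right) = \left(-4 + i \sqrt{47}\right) \left(-44\right) = 176 - 44 i \sqrt{47}$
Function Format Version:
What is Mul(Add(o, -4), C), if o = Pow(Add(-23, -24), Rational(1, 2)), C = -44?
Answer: Add(176, Mul(-44, I, Pow(47, Rational(1, 2)))) ≈ Add(176.00, Mul(-301.65, I))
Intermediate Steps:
o = Mul(I, Pow(47, Rational(1, 2))) (o = Pow(-47, Rational(1, 2)) = Mul(I, Pow(47, Rational(1, 2))) ≈ Mul(6.8557, I))
Mul(Add(o, -4), C) = Mul(Add(Mul(I, Pow(47, Rational(1, 2))), -4), -44) = Mul(Add(-4, Mul(I, Pow(47, Rational(1, 2)))), -44) = Add(176, Mul(-44, I, Pow(47, Rational(1, 2))))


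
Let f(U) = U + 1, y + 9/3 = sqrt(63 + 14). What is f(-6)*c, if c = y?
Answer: 15 - 5*sqrt(77) ≈ -28.875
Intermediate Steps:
y = -3 + sqrt(77) (y = -3 + sqrt(63 + 14) = -3 + sqrt(77) ≈ 5.7750)
f(U) = 1 + U
c = -3 + sqrt(77) ≈ 5.7750
f(-6)*c = (1 - 6)*(-3 + sqrt(77)) = -5*(-3 + sqrt(77)) = 15 - 5*sqrt(77)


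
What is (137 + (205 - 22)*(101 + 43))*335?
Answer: 8873815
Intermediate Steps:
(137 + (205 - 22)*(101 + 43))*335 = (137 + 183*144)*335 = (137 + 26352)*335 = 26489*335 = 8873815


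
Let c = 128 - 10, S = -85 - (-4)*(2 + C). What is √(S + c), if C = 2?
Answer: 7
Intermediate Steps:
S = -69 (S = -85 - (-4)*(2 + 2) = -85 - (-4)*4 = -85 - 1*(-16) = -85 + 16 = -69)
c = 118
√(S + c) = √(-69 + 118) = √49 = 7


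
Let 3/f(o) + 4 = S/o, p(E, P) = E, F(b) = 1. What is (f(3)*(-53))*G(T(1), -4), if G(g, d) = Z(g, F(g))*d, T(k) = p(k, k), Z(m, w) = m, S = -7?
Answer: -1908/19 ≈ -100.42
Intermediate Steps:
T(k) = k
G(g, d) = d*g (G(g, d) = g*d = d*g)
f(o) = 3/(-4 - 7/o)
(f(3)*(-53))*G(T(1), -4) = (-3*3/(7 + 4*3)*(-53))*(-4*1) = (-3*3/(7 + 12)*(-53))*(-4) = (-3*3/19*(-53))*(-4) = (-3*3*1/19*(-53))*(-4) = -9/19*(-53)*(-4) = (477/19)*(-4) = -1908/19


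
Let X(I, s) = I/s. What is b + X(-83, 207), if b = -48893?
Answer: -10120934/207 ≈ -48893.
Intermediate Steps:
b + X(-83, 207) = -48893 - 83/207 = -10120934/207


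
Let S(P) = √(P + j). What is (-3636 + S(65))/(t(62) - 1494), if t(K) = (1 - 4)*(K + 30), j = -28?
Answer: 606/295 - √37/1770 ≈ 2.0508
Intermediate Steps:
t(K) = -90 - 3*K (t(K) = -3*(30 + K) = -90 - 3*K)
S(P) = √(-28 + P) (S(P) = √(P - 28) = √(-28 + P))
(-3636 + S(65))/(t(62) - 1494) = (-3636 + √(-28 + 65))/((-90 - 3*62) - 1494) = (-3636 + √37)/((-90 - 186) - 1494) = (-3636 + √37)/(-276 - 1494) = (-3636 + √37)/(-1770) = (-3636 + √37)*(-1/1770) = 606/295 - √37/1770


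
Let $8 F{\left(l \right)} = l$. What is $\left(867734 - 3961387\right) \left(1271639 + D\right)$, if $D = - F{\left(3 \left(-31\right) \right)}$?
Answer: $- \frac{31472366167865}{8} \approx -3.934 \cdot 10^{12}$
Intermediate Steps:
$F{\left(l \right)} = \frac{l}{8}$
$D = \frac{93}{8}$ ($D = - \frac{3 \left(-31\right)}{8} = - \frac{-93}{8} = \left(-1\right) \left(- \frac{93}{8}\right) = \frac{93}{8} \approx 11.625$)
$\left(867734 - 3961387\right) \left(1271639 + D\right) = \left(867734 - 3961387\right) \left(1271639 + \frac{93}{8}\right) = \left(-3093653\right) \frac{10173205}{8} = - \frac{31472366167865}{8}$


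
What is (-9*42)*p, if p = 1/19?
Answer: -378/19 ≈ -19.895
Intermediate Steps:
p = 1/19 ≈ 0.052632
(-9*42)*p = -9*42*(1/19) = -378*1/19 = -378/19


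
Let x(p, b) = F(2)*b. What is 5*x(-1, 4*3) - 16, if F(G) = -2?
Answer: -136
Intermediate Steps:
x(p, b) = -2*b
5*x(-1, 4*3) - 16 = 5*(-8*3) - 16 = 5*(-2*12) - 16 = 5*(-24) - 16 = -120 - 16 = -136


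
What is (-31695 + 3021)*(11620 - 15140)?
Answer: 100932480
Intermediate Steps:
(-31695 + 3021)*(11620 - 15140) = -28674*(-3520) = 100932480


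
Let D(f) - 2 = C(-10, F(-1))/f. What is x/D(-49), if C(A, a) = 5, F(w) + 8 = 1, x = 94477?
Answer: 4629373/93 ≈ 49778.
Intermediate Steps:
F(w) = -7 (F(w) = -8 + 1 = -7)
D(f) = 2 + 5/f
x/D(-49) = 94477/(2 + 5/(-49)) = 94477/(2 + 5*(-1/49)) = 94477/(2 - 5/49) = 94477/(93/49) = 94477*(49/93) = 4629373/93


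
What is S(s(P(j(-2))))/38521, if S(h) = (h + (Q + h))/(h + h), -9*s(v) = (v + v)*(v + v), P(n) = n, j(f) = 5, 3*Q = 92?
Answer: -19/1926050 ≈ -9.8647e-6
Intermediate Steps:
Q = 92/3 (Q = (⅓)*92 = 92/3 ≈ 30.667)
s(v) = -4*v²/9 (s(v) = -(v + v)*(v + v)/9 = -2*v*2*v/9 = -4*v²/9)
S(h) = (92/3 + 2*h)/(2*h) (S(h) = (h + (92/3 + h))/(h + h) = (92/3 + 2*h)/((2*h)) = (92/3 + 2*h)*(1/(2*h)) = (92/3 + 2*h)/(2*h))
S(s(P(j(-2))))/38521 = ((46/3 - 4/9*5²)/((-4/9*5²)))/38521 = ((46/3 - 4/9*25)/((-4/9*25)))*(1/38521) = ((46/3 - 100/9)/(-100/9))*(1/38521) = -9/100*38/9*(1/38521) = -19/50*1/38521 = -19/1926050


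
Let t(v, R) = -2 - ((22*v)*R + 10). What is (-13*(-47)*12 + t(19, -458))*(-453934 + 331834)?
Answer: -24269084400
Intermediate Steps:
t(v, R) = -12 - 22*R*v (t(v, R) = -2 - (22*R*v + 10) = -2 - (10 + 22*R*v) = -2 + (-10 - 22*R*v) = -12 - 22*R*v)
(-13*(-47)*12 + t(19, -458))*(-453934 + 331834) = (-13*(-47)*12 + (-12 - 22*(-458)*19))*(-453934 + 331834) = (611*12 + (-12 + 191444))*(-122100) = (7332 + 191432)*(-122100) = 198764*(-122100) = -24269084400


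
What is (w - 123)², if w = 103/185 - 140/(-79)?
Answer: 3110313177664/213598225 ≈ 14562.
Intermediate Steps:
w = 34037/14615 (w = 103*(1/185) - 140*(-1/79) = 103/185 + 140/79 = 34037/14615 ≈ 2.3289)
(w - 123)² = (34037/14615 - 123)² = (-1763608/14615)² = 3110313177664/213598225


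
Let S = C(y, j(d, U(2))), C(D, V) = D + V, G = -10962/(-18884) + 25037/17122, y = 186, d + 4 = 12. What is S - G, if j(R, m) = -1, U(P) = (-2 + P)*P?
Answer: 7394487726/40416481 ≈ 182.96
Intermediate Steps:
U(P) = P*(-2 + P)
d = 8 (d = -4 + 12 = 8)
G = 82561259/40416481 (G = -10962*(-1/18884) + 25037*(1/17122) = 5481/9442 + 25037/17122 = 82561259/40416481 ≈ 2.0428)
S = 185 (S = 186 - 1 = 185)
S - G = 185 - 1*82561259/40416481 = 185 - 82561259/40416481 = 7394487726/40416481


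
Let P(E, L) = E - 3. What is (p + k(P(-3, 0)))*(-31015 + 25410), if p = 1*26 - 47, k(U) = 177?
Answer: -874380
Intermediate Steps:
P(E, L) = -3 + E
p = -21 (p = 26 - 47 = -21)
(p + k(P(-3, 0)))*(-31015 + 25410) = (-21 + 177)*(-31015 + 25410) = 156*(-5605) = -874380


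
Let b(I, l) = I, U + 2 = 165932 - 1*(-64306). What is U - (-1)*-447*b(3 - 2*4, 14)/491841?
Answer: 37746502237/163947 ≈ 2.3024e+5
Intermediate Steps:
U = 230236 (U = -2 + (165932 - 1*(-64306)) = -2 + (165932 + 64306) = -2 + 230238 = 230236)
U - (-1)*-447*b(3 - 2*4, 14)/491841 = 230236 - (-1)*-447*(3 - 2*4)/491841 = 230236 - (-1)*-447*(3 - 8)*(1/491841) = 230236 - (-1)*-447*(-5)*(1/491841) = 230236 - (-1)*2235*(1/491841) = 230236 - (-1)*745/163947 = 230236 - 1*(-745/163947) = 230236 + 745/163947 = 37746502237/163947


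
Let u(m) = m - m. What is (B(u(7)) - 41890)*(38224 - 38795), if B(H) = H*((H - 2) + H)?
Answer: 23919190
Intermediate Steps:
u(m) = 0
B(H) = H*(-2 + 2*H) (B(H) = H*((-2 + H) + H) = H*(-2 + 2*H))
(B(u(7)) - 41890)*(38224 - 38795) = (2*0*(-1 + 0) - 41890)*(38224 - 38795) = (2*0*(-1) - 41890)*(-571) = (0 - 41890)*(-571) = -41890*(-571) = 23919190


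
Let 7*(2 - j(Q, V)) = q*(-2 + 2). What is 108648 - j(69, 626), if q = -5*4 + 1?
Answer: 108646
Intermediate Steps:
q = -19 (q = -20 + 1 = -19)
j(Q, V) = 2 (j(Q, V) = 2 - (-19)*(-2 + 2)/7 = 2 - (-19)*0/7 = 2 - 1/7*0 = 2 + 0 = 2)
108648 - j(69, 626) = 108648 - 1*2 = 108648 - 2 = 108646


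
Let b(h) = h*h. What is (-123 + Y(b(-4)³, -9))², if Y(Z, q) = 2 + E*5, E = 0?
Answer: 14641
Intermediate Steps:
b(h) = h²
Y(Z, q) = 2 (Y(Z, q) = 2 + 0*5 = 2 + 0 = 2)
(-123 + Y(b(-4)³, -9))² = (-123 + 2)² = (-121)² = 14641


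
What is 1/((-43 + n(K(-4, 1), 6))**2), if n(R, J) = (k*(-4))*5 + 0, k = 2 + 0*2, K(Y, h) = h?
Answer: 1/6889 ≈ 0.00014516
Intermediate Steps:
k = 2 (k = 2 + 0 = 2)
n(R, J) = -40 (n(R, J) = (2*(-4))*5 + 0 = -8*5 + 0 = -40 + 0 = -40)
1/((-43 + n(K(-4, 1), 6))**2) = 1/((-43 - 40)**2) = 1/((-83)**2) = 1/6889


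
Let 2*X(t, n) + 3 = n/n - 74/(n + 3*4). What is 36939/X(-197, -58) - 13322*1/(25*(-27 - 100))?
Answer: -1798273684/9525 ≈ -1.8880e+5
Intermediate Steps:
X(t, n) = -1 - 37/(12 + n) (X(t, n) = -3/2 + (n/n - 74/(n + 3*4))/2 = -3/2 + (1 - 74/(n + 12))/2 = -3/2 + (1 - 74/(12 + n))/2 = -3/2 + (½ - 37/(12 + n)) = -1 - 37/(12 + n))
36939/X(-197, -58) - 13322*1/(25*(-27 - 100)) = 36939/(((-49 - 1*(-58))/(12 - 58))) - 13322*1/(25*(-27 - 100)) = 36939/(((-49 + 58)/(-46))) - 13322/(25*(-127)) = 36939/((-1/46*9)) - 13322/(-3175) = 36939/(-9/46) - 13322*(-1/3175) = 36939*(-46/9) + 13322/3175 = -566398/3 + 13322/3175 = -1798273684/9525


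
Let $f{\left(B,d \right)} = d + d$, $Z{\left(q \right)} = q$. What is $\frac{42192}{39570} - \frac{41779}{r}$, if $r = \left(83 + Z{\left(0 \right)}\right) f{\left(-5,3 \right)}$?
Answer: $- \frac{272030569}{3284310} \approx -82.827$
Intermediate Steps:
$f{\left(B,d \right)} = 2 d$
$r = 498$ ($r = \left(83 + 0\right) 2 \cdot 3 = 83 \cdot 6 = 498$)
$\frac{42192}{39570} - \frac{41779}{r} = \frac{42192}{39570} - \frac{41779}{498} = 42192 \cdot \frac{1}{39570} - \frac{41779}{498} = \frac{7032}{6595} - \frac{41779}{498} = - \frac{272030569}{3284310}$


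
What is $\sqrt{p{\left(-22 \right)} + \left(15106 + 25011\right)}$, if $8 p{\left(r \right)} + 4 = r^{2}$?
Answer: $\sqrt{40177} \approx 200.44$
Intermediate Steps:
$p{\left(r \right)} = - \frac{1}{2} + \frac{r^{2}}{8}$
$\sqrt{p{\left(-22 \right)} + \left(15106 + 25011\right)} = \sqrt{\left(- \frac{1}{2} + \frac{\left(-22\right)^{2}}{8}\right) + \left(15106 + 25011\right)} = \sqrt{\left(- \frac{1}{2} + \frac{1}{8} \cdot 484\right) + 40117} = \sqrt{\left(- \frac{1}{2} + \frac{121}{2}\right) + 40117} = \sqrt{60 + 40117} = \sqrt{40177}$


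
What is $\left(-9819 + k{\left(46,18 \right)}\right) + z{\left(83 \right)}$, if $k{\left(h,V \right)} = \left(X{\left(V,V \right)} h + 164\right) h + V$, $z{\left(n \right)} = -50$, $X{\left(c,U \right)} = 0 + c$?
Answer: $35781$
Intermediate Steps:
$X{\left(c,U \right)} = c$
$k{\left(h,V \right)} = V + h \left(164 + V h\right)$ ($k{\left(h,V \right)} = \left(V h + 164\right) h + V = \left(164 + V h\right) h + V = h \left(164 + V h\right) + V = V + h \left(164 + V h\right)$)
$\left(-9819 + k{\left(46,18 \right)}\right) + z{\left(83 \right)} = \left(-9819 + \left(18 + 164 \cdot 46 + 18 \cdot 46^{2}\right)\right) - 50 = \left(-9819 + \left(18 + 7544 + 18 \cdot 2116\right)\right) - 50 = \left(-9819 + \left(18 + 7544 + 38088\right)\right) - 50 = \left(-9819 + 45650\right) - 50 = 35831 - 50 = 35781$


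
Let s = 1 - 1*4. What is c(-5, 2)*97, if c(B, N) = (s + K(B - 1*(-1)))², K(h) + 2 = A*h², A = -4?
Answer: 461817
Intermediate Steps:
K(h) = -2 - 4*h²
s = -3 (s = 1 - 4 = -3)
c(B, N) = (-5 - 4*(1 + B)²)² (c(B, N) = (-3 + (-2 - 4*(B - 1*(-1))²))² = (-3 + (-2 - 4*(B + 1)²))² = (-3 + (-2 - 4*(1 + B)²))² = (-5 - 4*(1 + B)²)²)
c(-5, 2)*97 = (5 + 4*(1 - 5)²)²*97 = (5 + 4*(-4)²)²*97 = (5 + 4*16)²*97 = (5 + 64)²*97 = 69²*97 = 4761*97 = 461817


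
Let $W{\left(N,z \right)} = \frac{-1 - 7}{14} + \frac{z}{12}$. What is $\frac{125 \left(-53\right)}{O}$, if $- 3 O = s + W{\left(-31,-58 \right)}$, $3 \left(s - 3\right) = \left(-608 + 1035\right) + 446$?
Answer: $\frac{834750}{12121} \approx 68.868$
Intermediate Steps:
$W{\left(N,z \right)} = - \frac{4}{7} + \frac{z}{12}$ ($W{\left(N,z \right)} = \left(-8\right) \frac{1}{14} + z \frac{1}{12} = - \frac{4}{7} + \frac{z}{12}$)
$s = 294$ ($s = 3 + \frac{\left(-608 + 1035\right) + 446}{3} = 3 + \frac{427 + 446}{3} = 3 + \frac{1}{3} \cdot 873 = 3 + 291 = 294$)
$O = - \frac{12121}{126}$ ($O = - \frac{294 + \left(- \frac{4}{7} + \frac{1}{12} \left(-58\right)\right)}{3} = - \frac{294 - \frac{227}{42}}{3} = \left(- \frac{1}{3}\right) \frac{12121}{42} = - \frac{12121}{126} \approx -96.198$)
$\frac{125 \left(-53\right)}{O} = \frac{125 \left(-53\right)}{- \frac{12121}{126}} = \left(-6625\right) \left(- \frac{126}{12121}\right) = \frac{834750}{12121}$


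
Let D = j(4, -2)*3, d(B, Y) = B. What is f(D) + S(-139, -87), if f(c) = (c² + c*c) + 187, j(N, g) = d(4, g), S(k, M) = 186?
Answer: 661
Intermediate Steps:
j(N, g) = 4
D = 12 (D = 4*3 = 12)
f(c) = 187 + 2*c² (f(c) = (c² + c²) + 187 = 2*c² + 187 = 187 + 2*c²)
f(D) + S(-139, -87) = (187 + 2*12²) + 186 = (187 + 2*144) + 186 = (187 + 288) + 186 = 475 + 186 = 661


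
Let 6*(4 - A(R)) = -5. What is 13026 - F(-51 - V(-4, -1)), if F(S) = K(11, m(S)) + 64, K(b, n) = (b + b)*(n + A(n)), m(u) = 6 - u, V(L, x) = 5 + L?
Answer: 34739/3 ≈ 11580.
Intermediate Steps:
A(R) = 29/6 (A(R) = 4 - ⅙*(-5) = 4 + ⅚ = 29/6)
K(b, n) = 2*b*(29/6 + n) (K(b, n) = (b + b)*(n + 29/6) = (2*b)*(29/6 + n) = 2*b*(29/6 + n))
F(S) = 907/3 - 22*S (F(S) = (⅓)*11*(29 + 6*(6 - S)) + 64 = (⅓)*11*(29 + (36 - 6*S)) + 64 = (⅓)*11*(65 - 6*S) + 64 = (715/3 - 22*S) + 64 = 907/3 - 22*S)
13026 - F(-51 - V(-4, -1)) = 13026 - (907/3 - 22*(-51 - (5 - 4))) = 13026 - (907/3 - 22*(-51 - 1*1)) = 13026 - (907/3 - 22*(-51 - 1)) = 13026 - (907/3 - 22*(-52)) = 13026 - (907/3 + 1144) = 13026 - 1*4339/3 = 13026 - 4339/3 = 34739/3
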